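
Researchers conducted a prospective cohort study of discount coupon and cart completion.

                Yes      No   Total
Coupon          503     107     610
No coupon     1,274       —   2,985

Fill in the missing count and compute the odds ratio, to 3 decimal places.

6.313

The missing cell is in the unexposed row: 2985 − 1274 = 1711.
So a = 503, b = 107, c = 1274, d = 1711.
OR = (a·d)/(b·c) = (503 × 1711) / (107 × 1274) = 860633 / 136318 = 6.31342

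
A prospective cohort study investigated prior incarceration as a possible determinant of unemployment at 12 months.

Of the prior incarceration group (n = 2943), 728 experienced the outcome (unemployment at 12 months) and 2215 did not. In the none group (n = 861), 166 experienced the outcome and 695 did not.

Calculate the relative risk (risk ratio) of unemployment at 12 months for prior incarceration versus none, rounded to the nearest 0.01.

1.28

From the description: a = 728, b = 2215, c = 166, d = 695.
Risk in exposed = 728/2943 = 0.24737; risk in unexposed = 166/861 = 0.19280.
RR = 0.24737 / 0.19280 = 1.28303
The risk among the exposed is 1.28 times that among the unexposed.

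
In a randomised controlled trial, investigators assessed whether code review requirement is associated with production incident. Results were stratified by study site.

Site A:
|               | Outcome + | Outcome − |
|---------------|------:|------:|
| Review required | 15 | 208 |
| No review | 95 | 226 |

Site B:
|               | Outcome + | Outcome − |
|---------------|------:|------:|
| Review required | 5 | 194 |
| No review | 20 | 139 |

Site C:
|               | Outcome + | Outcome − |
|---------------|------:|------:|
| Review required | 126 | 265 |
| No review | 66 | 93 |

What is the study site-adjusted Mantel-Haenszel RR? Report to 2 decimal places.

RR_MH = Σ(aᵢ·n₀ᵢ/nᵢ) / Σ(cᵢ·n₁ᵢ/nᵢ), with n₁ᵢ = aᵢ+bᵢ (exposed), n₀ᵢ = cᵢ+dᵢ (unexposed), nᵢ = n₁ᵢ+n₀ᵢ.
Stratum 1 (Site A): n₁ = 223, n₀ = 321, n = 544; a·n₀/n = 15·321/544 = 8.8511; c·n₁/n = 95·223/544 = 38.9430
Stratum 2 (Site B): n₁ = 199, n₀ = 159, n = 358; a·n₀/n = 5·159/358 = 2.2207; c·n₁/n = 20·199/358 = 11.1173
Stratum 3 (Site C): n₁ = 391, n₀ = 159, n = 550; a·n₀/n = 126·159/550 = 36.4255; c·n₁/n = 66·391/550 = 46.9200
RR_MH = (8.8511 + 2.2207 + 36.4255) / (38.9430 + 11.1173 + 46.9200) = 47.4972 / 96.9803 = 0.48976

0.49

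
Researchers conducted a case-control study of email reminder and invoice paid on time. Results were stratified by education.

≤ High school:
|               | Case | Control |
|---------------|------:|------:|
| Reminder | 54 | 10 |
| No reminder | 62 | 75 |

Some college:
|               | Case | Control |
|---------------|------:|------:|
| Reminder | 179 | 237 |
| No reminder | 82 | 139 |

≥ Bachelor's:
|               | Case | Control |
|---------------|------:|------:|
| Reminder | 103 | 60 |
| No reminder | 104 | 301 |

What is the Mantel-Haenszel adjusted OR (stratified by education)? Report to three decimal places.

2.553

OR_MH = Σ(aᵢdᵢ/nᵢ) / Σ(bᵢcᵢ/nᵢ), where nᵢ is the stratum total.
Stratum 1 (≤ High school): n = 201; a·d/n = 54·75/201 = 20.1493; b·c/n = 10·62/201 = 3.0846
Stratum 2 (Some college): n = 637; a·d/n = 179·139/637 = 39.0597; b·c/n = 237·82/637 = 30.5086
Stratum 3 (≥ Bachelor's): n = 568; a·d/n = 103·301/568 = 54.5827; b·c/n = 60·104/568 = 10.9859
OR_MH = (20.1493 + 39.0597 + 54.5827) / (3.0846 + 30.5086 + 10.9859) = 113.7917 / 44.5791 = 2.55258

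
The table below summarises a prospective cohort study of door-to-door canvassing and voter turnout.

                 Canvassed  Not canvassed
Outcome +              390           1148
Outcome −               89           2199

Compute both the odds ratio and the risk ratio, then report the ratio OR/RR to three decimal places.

3.536

Reading the table with exposure as columns: a = 390 (Canvassed, case), b = 89 (Canvassed, non-case), c = 1148 (Not canvassed, case), d = 2199.
OR = (390·2199)/(89·1148) = 857610/102172 = 8.39379
Risk in exposed = 390/479 = 0.81420; risk in unexposed = 1148/3347 = 0.34299; RR = 2.37379
OR/RR = 8.39379 / 2.37379 = 3.53602
The outcome is not rare, so the OR lies further from 1 than the RR.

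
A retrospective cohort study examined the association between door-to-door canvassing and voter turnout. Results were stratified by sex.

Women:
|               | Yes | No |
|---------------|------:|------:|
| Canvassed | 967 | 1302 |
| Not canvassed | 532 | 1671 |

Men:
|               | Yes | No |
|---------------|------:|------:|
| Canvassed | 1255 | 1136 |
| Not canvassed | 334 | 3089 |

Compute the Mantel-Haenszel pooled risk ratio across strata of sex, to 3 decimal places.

2.984

RR_MH = Σ(aᵢ·n₀ᵢ/nᵢ) / Σ(cᵢ·n₁ᵢ/nᵢ), with n₁ᵢ = aᵢ+bᵢ (exposed), n₀ᵢ = cᵢ+dᵢ (unexposed), nᵢ = n₁ᵢ+n₀ᵢ.
Stratum 1 (Women): n₁ = 2269, n₀ = 2203, n = 4472; a·n₀/n = 967·2203/4472 = 476.3643; c·n₁/n = 532·2269/4472 = 269.9258
Stratum 2 (Men): n₁ = 2391, n₀ = 3423, n = 5814; a·n₀/n = 1255·3423/5814 = 738.8829; c·n₁/n = 334·2391/5814 = 137.3571
RR_MH = (476.3643 + 738.8829) / (269.9258 + 137.3571) = 1215.2471 / 407.2828 = 2.98379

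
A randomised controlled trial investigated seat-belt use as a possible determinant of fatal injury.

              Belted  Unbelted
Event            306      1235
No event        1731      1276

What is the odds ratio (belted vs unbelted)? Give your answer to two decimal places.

Reading the table with exposure as columns: a = 306 (Belted, case), b = 1731 (Belted, non-case), c = 1235 (Unbelted, case), d = 1276.
OR = (a·d)/(b·c) = (306 × 1276) / (1731 × 1235) = 390456 / 2137785 = 0.18265
Exposure is associated with lower odds of fatal injury (OR = 0.18 < 1).

0.18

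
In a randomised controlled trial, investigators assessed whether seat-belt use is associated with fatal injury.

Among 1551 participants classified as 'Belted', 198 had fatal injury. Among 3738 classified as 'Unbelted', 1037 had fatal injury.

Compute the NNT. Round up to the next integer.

7

Risk in treated group = 198/1551 = 0.12766; risk in control = 1037/3738 = 0.27742.
Absolute risk reduction = 0.27742 − 0.12766 = 0.14976
NNT = 1 / ARR = 1 / 0.14976 = 6.677 → round up → 7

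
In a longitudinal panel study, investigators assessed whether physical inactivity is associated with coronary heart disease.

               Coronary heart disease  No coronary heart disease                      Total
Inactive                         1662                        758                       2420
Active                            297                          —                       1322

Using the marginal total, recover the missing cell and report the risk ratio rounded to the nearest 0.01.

3.06

The missing cell is in the unexposed row: 1322 − 297 = 1025.
So a = 1662, b = 758, c = 297, d = 1025.
RR = [a/(a+b)] / [c/(c+d)] = (1662/2420) / (297/1322) = 0.68678/0.22466 = 3.05697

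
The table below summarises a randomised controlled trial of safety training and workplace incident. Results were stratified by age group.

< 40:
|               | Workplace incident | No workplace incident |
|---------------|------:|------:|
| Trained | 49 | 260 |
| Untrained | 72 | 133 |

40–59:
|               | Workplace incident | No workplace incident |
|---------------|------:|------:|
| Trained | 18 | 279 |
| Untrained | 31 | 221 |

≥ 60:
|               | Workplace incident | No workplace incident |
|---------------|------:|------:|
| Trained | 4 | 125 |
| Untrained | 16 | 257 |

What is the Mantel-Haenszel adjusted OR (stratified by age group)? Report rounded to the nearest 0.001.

0.393

OR_MH = Σ(aᵢdᵢ/nᵢ) / Σ(bᵢcᵢ/nᵢ), where nᵢ is the stratum total.
Stratum 1 (< 40): n = 514; a·d/n = 49·133/514 = 12.6790; b·c/n = 260·72/514 = 36.4202
Stratum 2 (40–59): n = 549; a·d/n = 18·221/549 = 7.2459; b·c/n = 279·31/549 = 15.7541
Stratum 3 (≥ 60): n = 402; a·d/n = 4·257/402 = 2.5572; b·c/n = 125·16/402 = 4.9751
OR_MH = (12.6790 + 7.2459 + 2.5572) / (36.4202 + 15.7541 + 4.9751) = 22.4821 / 57.1495 = 0.39339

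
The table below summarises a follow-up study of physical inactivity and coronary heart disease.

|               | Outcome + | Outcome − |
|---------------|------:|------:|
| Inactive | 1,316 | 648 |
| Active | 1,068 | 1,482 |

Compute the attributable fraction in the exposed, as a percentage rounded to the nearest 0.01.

Cells: a = 1316, b = 648, c = 1068, d = 1482.
Risk in exposed = 1316/1964 = 0.67006; risk in unexposed = 1068/2550 = 0.41882.
RR = 0.67006/0.41882 = 1.59986
AR% = (RR − 1)/RR × 100 = (1.59986 − 1)/1.59986 × 100 = 37.4947%

37.49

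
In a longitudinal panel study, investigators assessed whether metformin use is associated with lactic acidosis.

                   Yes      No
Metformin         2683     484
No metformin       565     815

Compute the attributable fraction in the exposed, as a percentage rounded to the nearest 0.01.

Cells: a = 2683, b = 484, c = 565, d = 815.
Risk in exposed = 2683/3167 = 0.84717; risk in unexposed = 565/1380 = 0.40942.
RR = 0.84717/0.40942 = 2.06920
AR% = (RR − 1)/RR × 100 = (2.06920 − 1)/2.06920 × 100 = 51.6722%

51.67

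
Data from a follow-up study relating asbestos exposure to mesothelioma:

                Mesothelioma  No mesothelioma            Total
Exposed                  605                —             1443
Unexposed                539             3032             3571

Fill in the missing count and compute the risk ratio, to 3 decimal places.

2.778

The missing cell is in the exposed row: 1443 − 605 = 838.
So a = 605, b = 838, c = 539, d = 3032.
RR = [a/(a+b)] / [c/(c+d)] = (605/1443) / (539/3571) = 0.41927/0.15094 = 2.77773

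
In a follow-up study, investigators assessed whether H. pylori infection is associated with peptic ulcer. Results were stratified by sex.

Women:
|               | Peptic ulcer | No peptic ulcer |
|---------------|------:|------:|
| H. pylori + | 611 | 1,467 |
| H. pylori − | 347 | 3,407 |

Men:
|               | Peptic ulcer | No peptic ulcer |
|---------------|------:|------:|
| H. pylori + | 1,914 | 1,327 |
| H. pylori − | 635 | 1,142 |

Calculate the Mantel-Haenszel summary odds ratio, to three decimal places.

OR_MH = Σ(aᵢdᵢ/nᵢ) / Σ(bᵢcᵢ/nᵢ), where nᵢ is the stratum total.
Stratum 1 (Women): n = 5832; a·d/n = 611·3407/5832 = 356.9405; b·c/n = 1467·347/5832 = 87.2855
Stratum 2 (Men): n = 5018; a·d/n = 1914·1142/5018 = 435.5895; b·c/n = 1327·635/5018 = 167.9245
OR_MH = (356.9405 + 435.5895) / (87.2855 + 167.9245) = 792.5300 / 255.2100 = 3.10540

3.105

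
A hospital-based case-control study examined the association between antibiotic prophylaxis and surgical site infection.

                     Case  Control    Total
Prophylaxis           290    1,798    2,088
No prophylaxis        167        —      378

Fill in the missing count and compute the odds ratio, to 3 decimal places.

The missing cell is in the unexposed row: 378 − 167 = 211.
So a = 290, b = 1798, c = 167, d = 211.
OR = (a·d)/(b·c) = (290 × 211) / (1798 × 167) = 61190 / 300266 = 0.20379

0.204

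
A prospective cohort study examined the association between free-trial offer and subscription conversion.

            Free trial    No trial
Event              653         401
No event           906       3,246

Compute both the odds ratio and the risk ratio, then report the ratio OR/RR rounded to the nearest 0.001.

1.532

Reading the table with exposure as columns: a = 653 (Free trial, case), b = 906 (Free trial, non-case), c = 401 (No trial, case), d = 3246.
OR = (653·3246)/(906·401) = 2119638/363306 = 5.83430
Risk in exposed = 653/1559 = 0.41886; risk in unexposed = 401/3647 = 0.10995; RR = 3.80942
OR/RR = 5.83430 / 3.80942 = 1.53155
The outcome is not rare, so the OR lies further from 1 than the RR.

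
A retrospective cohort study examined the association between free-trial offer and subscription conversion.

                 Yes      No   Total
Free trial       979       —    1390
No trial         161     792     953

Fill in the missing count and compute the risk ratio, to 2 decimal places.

4.17

The missing cell is in the exposed row: 1390 − 979 = 411.
So a = 979, b = 411, c = 161, d = 792.
RR = [a/(a+b)] / [c/(c+d)] = (979/1390) / (161/953) = 0.70432/0.16894 = 4.16903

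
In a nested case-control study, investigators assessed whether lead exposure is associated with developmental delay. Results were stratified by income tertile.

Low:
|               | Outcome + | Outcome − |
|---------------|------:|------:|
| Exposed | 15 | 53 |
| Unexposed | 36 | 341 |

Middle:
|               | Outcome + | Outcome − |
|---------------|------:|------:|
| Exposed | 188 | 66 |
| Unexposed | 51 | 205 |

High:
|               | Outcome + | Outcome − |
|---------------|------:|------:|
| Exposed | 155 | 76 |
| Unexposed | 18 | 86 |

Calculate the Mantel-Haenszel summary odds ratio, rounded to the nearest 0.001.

OR_MH = Σ(aᵢdᵢ/nᵢ) / Σ(bᵢcᵢ/nᵢ), where nᵢ is the stratum total.
Stratum 1 (Low): n = 445; a·d/n = 15·341/445 = 11.4944; b·c/n = 53·36/445 = 4.2876
Stratum 2 (Middle): n = 510; a·d/n = 188·205/510 = 75.5686; b·c/n = 66·51/510 = 6.6000
Stratum 3 (High): n = 335; a·d/n = 155·86/335 = 39.7910; b·c/n = 76·18/335 = 4.0836
OR_MH = (11.4944 + 75.5686 + 39.7910) / (4.2876 + 6.6000 + 4.0836) = 126.8541 / 14.9712 = 8.47319

8.473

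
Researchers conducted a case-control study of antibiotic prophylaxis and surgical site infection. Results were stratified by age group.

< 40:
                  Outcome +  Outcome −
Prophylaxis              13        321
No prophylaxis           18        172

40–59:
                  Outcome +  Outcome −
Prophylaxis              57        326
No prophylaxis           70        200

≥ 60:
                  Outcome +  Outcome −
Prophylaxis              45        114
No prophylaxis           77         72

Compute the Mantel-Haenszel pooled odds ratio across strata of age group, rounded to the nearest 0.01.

0.43

OR_MH = Σ(aᵢdᵢ/nᵢ) / Σ(bᵢcᵢ/nᵢ), where nᵢ is the stratum total.
Stratum 1 (< 40): n = 524; a·d/n = 13·172/524 = 4.2672; b·c/n = 321·18/524 = 11.0267
Stratum 2 (40–59): n = 653; a·d/n = 57·200/653 = 17.4579; b·c/n = 326·70/653 = 34.9464
Stratum 3 (≥ 60): n = 308; a·d/n = 45·72/308 = 10.5195; b·c/n = 114·77/308 = 28.5000
OR_MH = (4.2672 + 17.4579 + 10.5195) / (11.0267 + 34.9464 + 28.5000) = 32.2445 / 74.4731 = 0.43297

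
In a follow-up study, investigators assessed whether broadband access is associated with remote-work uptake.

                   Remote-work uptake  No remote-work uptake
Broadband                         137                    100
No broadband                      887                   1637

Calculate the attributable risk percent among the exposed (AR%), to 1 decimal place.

Cells: a = 137, b = 100, c = 887, d = 1637.
Risk in exposed = 137/237 = 0.57806; risk in unexposed = 887/2524 = 0.35143.
RR = 0.57806/0.35143 = 1.64489
AR% = (RR − 1)/RR × 100 = (1.64489 − 1)/1.64489 × 100 = 39.2058%

39.2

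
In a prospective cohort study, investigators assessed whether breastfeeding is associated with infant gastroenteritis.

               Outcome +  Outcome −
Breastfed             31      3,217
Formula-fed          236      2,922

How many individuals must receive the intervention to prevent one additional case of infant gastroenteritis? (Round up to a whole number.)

Risk in treated group = 31/3248 = 0.00954; risk in control = 236/3158 = 0.07473.
Absolute risk reduction = 0.07473 − 0.00954 = 0.06519
NNT = 1 / ARR = 1 / 0.06519 = 15.341 → round up → 16

16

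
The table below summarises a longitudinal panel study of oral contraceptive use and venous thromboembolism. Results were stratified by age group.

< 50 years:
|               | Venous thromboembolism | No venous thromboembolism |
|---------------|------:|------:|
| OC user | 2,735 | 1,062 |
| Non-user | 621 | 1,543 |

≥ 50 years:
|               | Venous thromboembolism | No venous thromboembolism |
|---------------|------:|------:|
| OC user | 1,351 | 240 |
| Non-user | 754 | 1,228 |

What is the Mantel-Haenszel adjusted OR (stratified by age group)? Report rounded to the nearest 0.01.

7.27

OR_MH = Σ(aᵢdᵢ/nᵢ) / Σ(bᵢcᵢ/nᵢ), where nᵢ is the stratum total.
Stratum 1 (< 50 years): n = 5961; a·d/n = 2735·1543/5961 = 707.9525; b·c/n = 1062·621/5961 = 110.6361
Stratum 2 (≥ 50 years): n = 3573; a·d/n = 1351·1228/3573 = 464.3235; b·c/n = 240·754/3573 = 50.6465
OR_MH = (707.9525 + 464.3235) / (110.6361 + 50.6465) = 1172.2761 / 161.2827 = 7.26846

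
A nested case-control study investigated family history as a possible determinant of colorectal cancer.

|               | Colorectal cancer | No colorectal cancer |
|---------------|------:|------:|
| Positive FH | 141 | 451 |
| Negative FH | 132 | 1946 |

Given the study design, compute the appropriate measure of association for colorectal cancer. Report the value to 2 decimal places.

Cells: a = 141, b = 451, c = 132, d = 1946.
This is a nested case-control study: participants were sampled on outcome status, so risks in the source population cannot be estimated directly — relative risk is not valid here. The odds ratio is the appropriate measure.
OR = (a·d)/(b·c) = (141 × 1946) / (451 × 132) = 274386 / 59532 = 4.60905

4.61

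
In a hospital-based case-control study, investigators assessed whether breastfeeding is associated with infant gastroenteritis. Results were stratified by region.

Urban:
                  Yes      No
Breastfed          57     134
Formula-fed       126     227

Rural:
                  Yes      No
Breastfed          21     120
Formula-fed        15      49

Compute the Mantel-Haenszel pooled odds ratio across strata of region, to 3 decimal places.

OR_MH = Σ(aᵢdᵢ/nᵢ) / Σ(bᵢcᵢ/nᵢ), where nᵢ is the stratum total.
Stratum 1 (Urban): n = 544; a·d/n = 57·227/544 = 23.7849; b·c/n = 134·126/544 = 31.0368
Stratum 2 (Rural): n = 205; a·d/n = 21·49/205 = 5.0195; b·c/n = 120·15/205 = 8.7805
OR_MH = (23.7849 + 5.0195) / (31.0368 + 8.7805) = 28.8044 / 39.8173 = 0.72342

0.723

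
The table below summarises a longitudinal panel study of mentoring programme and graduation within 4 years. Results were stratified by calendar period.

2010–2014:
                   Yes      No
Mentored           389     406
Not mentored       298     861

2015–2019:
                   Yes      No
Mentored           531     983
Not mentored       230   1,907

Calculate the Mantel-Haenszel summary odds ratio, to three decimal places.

OR_MH = Σ(aᵢdᵢ/nᵢ) / Σ(bᵢcᵢ/nᵢ), where nᵢ is the stratum total.
Stratum 1 (2010–2014): n = 1954; a·d/n = 389·861/1954 = 171.4069; b·c/n = 406·298/1954 = 61.9181
Stratum 2 (2015–2019): n = 3651; a·d/n = 531·1907/3651 = 277.3533; b·c/n = 983·230/3651 = 61.9255
OR_MH = (171.4069 + 277.3533) / (61.9181 + 61.9255) = 448.7602 / 123.8436 = 3.62360

3.624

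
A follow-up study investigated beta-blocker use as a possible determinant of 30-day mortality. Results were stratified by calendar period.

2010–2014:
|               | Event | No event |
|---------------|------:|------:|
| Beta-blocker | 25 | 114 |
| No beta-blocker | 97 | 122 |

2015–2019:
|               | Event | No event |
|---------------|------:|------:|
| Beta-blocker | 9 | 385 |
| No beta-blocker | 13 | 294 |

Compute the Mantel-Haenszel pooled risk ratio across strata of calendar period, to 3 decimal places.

0.428

RR_MH = Σ(aᵢ·n₀ᵢ/nᵢ) / Σ(cᵢ·n₁ᵢ/nᵢ), with n₁ᵢ = aᵢ+bᵢ (exposed), n₀ᵢ = cᵢ+dᵢ (unexposed), nᵢ = n₁ᵢ+n₀ᵢ.
Stratum 1 (2010–2014): n₁ = 139, n₀ = 219, n = 358; a·n₀/n = 25·219/358 = 15.2933; c·n₁/n = 97·139/358 = 37.6620
Stratum 2 (2015–2019): n₁ = 394, n₀ = 307, n = 701; a·n₀/n = 9·307/701 = 3.9415; c·n₁/n = 13·394/701 = 7.3067
RR_MH = (15.2933 + 3.9415) / (37.6620 + 7.3067) = 19.2348 / 44.9687 = 0.42774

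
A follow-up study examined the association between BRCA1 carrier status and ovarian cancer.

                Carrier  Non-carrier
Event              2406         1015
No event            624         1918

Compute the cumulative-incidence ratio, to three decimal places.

2.295

Reading the table with exposure as columns: a = 2406 (Carrier, case), b = 624 (Carrier, non-case), c = 1015 (Non-carrier, case), d = 1918.
Risk in exposed = 2406/3030 = 0.79406; risk in unexposed = 1015/2933 = 0.34606.
RR = 0.79406 / 0.34606 = 2.29456
The risk among the exposed is 2.29 times that among the unexposed.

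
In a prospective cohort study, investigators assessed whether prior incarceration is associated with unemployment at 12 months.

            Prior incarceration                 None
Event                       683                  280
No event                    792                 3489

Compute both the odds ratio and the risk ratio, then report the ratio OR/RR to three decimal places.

1.724

Reading the table with exposure as columns: a = 683 (Prior incarceration, case), b = 792 (Prior incarceration, non-case), c = 280 (None, case), d = 3489.
OR = (683·3489)/(792·280) = 2382987/221760 = 10.74579
Risk in exposed = 683/1475 = 0.46305; risk in unexposed = 280/3769 = 0.07429; RR = 6.23300
OR/RR = 10.74579 / 6.23300 = 1.72402
The outcome is not rare, so the OR lies further from 1 than the RR.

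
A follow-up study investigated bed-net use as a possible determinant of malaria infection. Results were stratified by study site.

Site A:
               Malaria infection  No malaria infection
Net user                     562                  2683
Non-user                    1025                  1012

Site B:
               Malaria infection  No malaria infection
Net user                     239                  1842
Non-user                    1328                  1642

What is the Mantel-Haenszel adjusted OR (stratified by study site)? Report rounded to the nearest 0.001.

0.184

OR_MH = Σ(aᵢdᵢ/nᵢ) / Σ(bᵢcᵢ/nᵢ), where nᵢ is the stratum total.
Stratum 1 (Site A): n = 5282; a·d/n = 562·1012/5282 = 107.6759; b·c/n = 2683·1025/5282 = 520.6503
Stratum 2 (Site B): n = 5051; a·d/n = 239·1642/5051 = 77.6951; b·c/n = 1842·1328/5051 = 484.2954
OR_MH = (107.6759 + 77.6951) / (520.6503 + 484.2954) = 185.3710 / 1004.9457 = 0.18446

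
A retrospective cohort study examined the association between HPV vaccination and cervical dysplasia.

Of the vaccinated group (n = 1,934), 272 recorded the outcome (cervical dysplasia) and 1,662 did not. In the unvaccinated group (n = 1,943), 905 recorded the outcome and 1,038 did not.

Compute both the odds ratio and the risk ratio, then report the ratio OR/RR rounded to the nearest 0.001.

0.622

From the description: a = 272, b = 1662, c = 905, d = 1038.
OR = (272·1038)/(1662·905) = 282336/1504110 = 0.18771
Risk in exposed = 272/1934 = 0.14064; risk in unexposed = 905/1943 = 0.46577; RR = 0.30195
OR/RR = 0.18771 / 0.30195 = 0.62166
The outcome is not rare, so the OR lies further from 1 than the RR.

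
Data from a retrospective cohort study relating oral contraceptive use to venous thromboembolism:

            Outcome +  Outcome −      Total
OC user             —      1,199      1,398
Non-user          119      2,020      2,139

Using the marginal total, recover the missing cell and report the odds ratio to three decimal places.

The missing cell is in the exposed row: 1398 − 1199 = 199.
So a = 199, b = 1199, c = 119, d = 2020.
OR = (a·d)/(b·c) = (199 × 2020) / (1199 × 119) = 401980 / 142681 = 2.81733

2.817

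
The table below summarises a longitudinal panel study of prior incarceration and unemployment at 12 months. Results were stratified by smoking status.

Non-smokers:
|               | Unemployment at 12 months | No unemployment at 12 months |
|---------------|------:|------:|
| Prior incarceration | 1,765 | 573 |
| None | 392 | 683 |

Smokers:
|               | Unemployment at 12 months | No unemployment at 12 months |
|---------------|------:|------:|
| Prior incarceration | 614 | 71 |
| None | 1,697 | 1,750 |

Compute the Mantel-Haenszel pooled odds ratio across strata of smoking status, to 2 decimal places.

6.46

OR_MH = Σ(aᵢdᵢ/nᵢ) / Σ(bᵢcᵢ/nᵢ), where nᵢ is the stratum total.
Stratum 1 (Non-smokers): n = 3413; a·d/n = 1765·683/3413 = 353.2069; b·c/n = 573·392/3413 = 65.8119
Stratum 2 (Smokers): n = 4132; a·d/n = 614·1750/4132 = 260.0436; b·c/n = 71·1697/4132 = 29.1595
OR_MH = (353.2069 + 260.0436) / (65.8119 + 29.1595) = 613.2504 / 94.9714 = 6.45721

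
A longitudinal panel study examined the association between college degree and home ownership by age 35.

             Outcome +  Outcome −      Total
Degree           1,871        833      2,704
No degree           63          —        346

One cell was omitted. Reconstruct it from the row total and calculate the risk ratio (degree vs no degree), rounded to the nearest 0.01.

The missing cell is in the unexposed row: 346 − 63 = 283.
So a = 1871, b = 833, c = 63, d = 283.
RR = [a/(a+b)] / [c/(c+d)] = (1871/2704) / (63/346) = 0.69194/0.18208 = 3.80017

3.80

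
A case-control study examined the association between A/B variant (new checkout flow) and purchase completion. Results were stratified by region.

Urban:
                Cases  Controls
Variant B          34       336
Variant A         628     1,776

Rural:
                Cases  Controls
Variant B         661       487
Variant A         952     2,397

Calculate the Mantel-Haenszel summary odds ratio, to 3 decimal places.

OR_MH = Σ(aᵢdᵢ/nᵢ) / Σ(bᵢcᵢ/nᵢ), where nᵢ is the stratum total.
Stratum 1 (Urban): n = 2774; a·d/n = 34·1776/2774 = 21.7678; b·c/n = 336·628/2774 = 76.0663
Stratum 2 (Rural): n = 4497; a·d/n = 661·2397/4497 = 352.3276; b·c/n = 487·952/4497 = 103.0963
OR_MH = (21.7678 + 352.3276) / (76.0663 + 103.0963) = 374.0954 / 179.1626 = 2.08802

2.088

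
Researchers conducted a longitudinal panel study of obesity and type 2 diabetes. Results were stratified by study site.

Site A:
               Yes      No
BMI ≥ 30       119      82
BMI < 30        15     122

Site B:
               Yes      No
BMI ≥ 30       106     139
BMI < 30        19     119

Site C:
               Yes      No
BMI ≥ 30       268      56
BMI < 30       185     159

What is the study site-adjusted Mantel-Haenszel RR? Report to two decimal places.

RR_MH = Σ(aᵢ·n₀ᵢ/nᵢ) / Σ(cᵢ·n₁ᵢ/nᵢ), with n₁ᵢ = aᵢ+bᵢ (exposed), n₀ᵢ = cᵢ+dᵢ (unexposed), nᵢ = n₁ᵢ+n₀ᵢ.
Stratum 1 (Site A): n₁ = 201, n₀ = 137, n = 338; a·n₀/n = 119·137/338 = 48.2337; c·n₁/n = 15·201/338 = 8.9201
Stratum 2 (Site B): n₁ = 245, n₀ = 138, n = 383; a·n₀/n = 106·138/383 = 38.1932; c·n₁/n = 19·245/383 = 12.1540
Stratum 3 (Site C): n₁ = 324, n₀ = 344, n = 668; a·n₀/n = 268·344/668 = 138.0120; c·n₁/n = 185·324/668 = 89.7305
RR_MH = (48.2337 + 38.1932 + 138.0120) / (8.9201 + 12.1540 + 89.7305) = 224.4389 / 110.8047 = 2.02554

2.03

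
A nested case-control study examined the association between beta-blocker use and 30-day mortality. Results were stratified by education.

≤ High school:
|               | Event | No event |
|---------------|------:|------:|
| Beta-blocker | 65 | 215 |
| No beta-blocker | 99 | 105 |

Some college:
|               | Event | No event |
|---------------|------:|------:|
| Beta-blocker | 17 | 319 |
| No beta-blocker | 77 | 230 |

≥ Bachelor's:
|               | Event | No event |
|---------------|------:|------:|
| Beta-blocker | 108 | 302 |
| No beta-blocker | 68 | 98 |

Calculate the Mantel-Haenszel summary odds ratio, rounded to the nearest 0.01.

0.33

OR_MH = Σ(aᵢdᵢ/nᵢ) / Σ(bᵢcᵢ/nᵢ), where nᵢ is the stratum total.
Stratum 1 (≤ High school): n = 484; a·d/n = 65·105/484 = 14.1012; b·c/n = 215·99/484 = 43.9773
Stratum 2 (Some college): n = 643; a·d/n = 17·230/643 = 6.0809; b·c/n = 319·77/643 = 38.2006
Stratum 3 (≥ Bachelor's): n = 576; a·d/n = 108·98/576 = 18.3750; b·c/n = 302·68/576 = 35.6528
OR_MH = (14.1012 + 6.0809 + 18.3750) / (43.9773 + 38.2006 + 35.6528) = 38.5571 / 117.8307 = 0.32722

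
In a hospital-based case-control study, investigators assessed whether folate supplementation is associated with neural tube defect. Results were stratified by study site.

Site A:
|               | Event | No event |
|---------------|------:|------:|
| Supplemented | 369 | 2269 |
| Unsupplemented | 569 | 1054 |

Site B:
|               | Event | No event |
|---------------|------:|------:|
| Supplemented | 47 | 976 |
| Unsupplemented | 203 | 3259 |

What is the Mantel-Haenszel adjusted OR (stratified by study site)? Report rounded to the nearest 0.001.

OR_MH = Σ(aᵢdᵢ/nᵢ) / Σ(bᵢcᵢ/nᵢ), where nᵢ is the stratum total.
Stratum 1 (Site A): n = 4261; a·d/n = 369·1054/4261 = 91.2758; b·c/n = 2269·569/4261 = 302.9948
Stratum 2 (Site B): n = 4485; a·d/n = 47·3259/4485 = 34.1523; b·c/n = 976·203/4485 = 44.1757
OR_MH = (91.2758 + 34.1523) / (302.9948 + 44.1757) = 125.4280 / 347.1705 = 0.36129

0.361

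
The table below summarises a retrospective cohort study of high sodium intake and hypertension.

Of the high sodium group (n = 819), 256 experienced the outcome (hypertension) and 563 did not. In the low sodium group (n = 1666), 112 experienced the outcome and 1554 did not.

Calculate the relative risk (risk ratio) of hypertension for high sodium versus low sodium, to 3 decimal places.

4.650

From the description: a = 256, b = 563, c = 112, d = 1554.
Risk in exposed = 256/819 = 0.31258; risk in unexposed = 112/1666 = 0.06723.
RR = 0.31258 / 0.06723 = 4.64957
The risk among the exposed is 4.65 times that among the unexposed.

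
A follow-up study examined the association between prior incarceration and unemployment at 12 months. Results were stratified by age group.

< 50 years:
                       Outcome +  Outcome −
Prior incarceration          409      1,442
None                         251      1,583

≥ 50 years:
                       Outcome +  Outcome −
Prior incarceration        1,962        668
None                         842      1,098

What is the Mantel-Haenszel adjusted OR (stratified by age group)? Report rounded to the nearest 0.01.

2.92

OR_MH = Σ(aᵢdᵢ/nᵢ) / Σ(bᵢcᵢ/nᵢ), where nᵢ is the stratum total.
Stratum 1 (< 50 years): n = 3685; a·d/n = 409·1583/3685 = 175.6980; b·c/n = 1442·251/3685 = 98.2204
Stratum 2 (≥ 50 years): n = 4570; a·d/n = 1962·1098/4570 = 471.3952; b·c/n = 668·842/4570 = 123.0757
OR_MH = (175.6980 + 471.3952) / (98.2204 + 123.0757) = 647.0932 / 221.2961 = 2.92411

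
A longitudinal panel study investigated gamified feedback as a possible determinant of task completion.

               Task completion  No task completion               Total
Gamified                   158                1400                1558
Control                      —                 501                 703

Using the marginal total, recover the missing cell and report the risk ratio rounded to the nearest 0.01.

The missing cell is in the unexposed row: 703 − 501 = 202.
So a = 158, b = 1400, c = 202, d = 501.
RR = [a/(a+b)] / [c/(c+d)] = (158/1558) / (202/703) = 0.10141/0.28734 = 0.35293

0.35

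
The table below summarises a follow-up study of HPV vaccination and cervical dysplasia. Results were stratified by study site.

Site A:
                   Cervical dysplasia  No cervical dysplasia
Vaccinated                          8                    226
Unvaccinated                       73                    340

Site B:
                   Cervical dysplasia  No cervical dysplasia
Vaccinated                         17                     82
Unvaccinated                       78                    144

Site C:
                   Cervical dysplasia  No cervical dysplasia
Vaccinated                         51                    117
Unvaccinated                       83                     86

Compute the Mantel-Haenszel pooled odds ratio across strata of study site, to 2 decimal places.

OR_MH = Σ(aᵢdᵢ/nᵢ) / Σ(bᵢcᵢ/nᵢ), where nᵢ is the stratum total.
Stratum 1 (Site A): n = 647; a·d/n = 8·340/647 = 4.2040; b·c/n = 226·73/647 = 25.4992
Stratum 2 (Site B): n = 321; a·d/n = 17·144/321 = 7.6262; b·c/n = 82·78/321 = 19.9252
Stratum 3 (Site C): n = 337; a·d/n = 51·86/337 = 13.0148; b·c/n = 117·83/337 = 28.8160
OR_MH = (4.2040 + 7.6262 + 13.0148) / (25.4992 + 19.9252 + 28.8160) = 24.8450 / 74.2405 = 0.33466

0.33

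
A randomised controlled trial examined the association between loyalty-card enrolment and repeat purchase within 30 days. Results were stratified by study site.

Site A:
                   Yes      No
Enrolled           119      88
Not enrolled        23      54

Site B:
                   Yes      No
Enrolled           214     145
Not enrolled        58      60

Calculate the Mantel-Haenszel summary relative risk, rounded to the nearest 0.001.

RR_MH = Σ(aᵢ·n₀ᵢ/nᵢ) / Σ(cᵢ·n₁ᵢ/nᵢ), with n₁ᵢ = aᵢ+bᵢ (exposed), n₀ᵢ = cᵢ+dᵢ (unexposed), nᵢ = n₁ᵢ+n₀ᵢ.
Stratum 1 (Site A): n₁ = 207, n₀ = 77, n = 284; a·n₀/n = 119·77/284 = 32.2641; c·n₁/n = 23·207/284 = 16.7641
Stratum 2 (Site B): n₁ = 359, n₀ = 118, n = 477; a·n₀/n = 214·118/477 = 52.9392; c·n₁/n = 58·359/477 = 43.6520
RR_MH = (32.2641 + 52.9392) / (16.7641 + 43.6520) = 85.2033 / 60.4161 = 1.41028

1.410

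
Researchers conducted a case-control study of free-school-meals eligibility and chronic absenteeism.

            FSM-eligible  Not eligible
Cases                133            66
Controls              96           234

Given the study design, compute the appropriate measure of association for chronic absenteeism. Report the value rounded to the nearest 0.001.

Reading the table with exposure as columns: a = 133 (FSM-eligible, case), b = 96 (FSM-eligible, non-case), c = 66 (Not eligible, case), d = 234.
This is a case-control study: participants were sampled on outcome status, so risks in the source population cannot be estimated directly — relative risk is not valid here. The odds ratio is the appropriate measure.
OR = (a·d)/(b·c) = (133 × 234) / (96 × 66) = 31122 / 6336 = 4.91193

4.912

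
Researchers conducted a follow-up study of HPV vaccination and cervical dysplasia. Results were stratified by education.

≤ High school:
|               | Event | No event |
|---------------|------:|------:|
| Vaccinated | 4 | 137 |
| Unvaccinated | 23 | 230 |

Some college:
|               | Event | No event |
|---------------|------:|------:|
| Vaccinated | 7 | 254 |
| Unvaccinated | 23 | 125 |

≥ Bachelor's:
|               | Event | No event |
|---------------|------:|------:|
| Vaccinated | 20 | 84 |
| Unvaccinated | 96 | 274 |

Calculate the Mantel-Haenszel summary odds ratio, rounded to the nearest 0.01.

OR_MH = Σ(aᵢdᵢ/nᵢ) / Σ(bᵢcᵢ/nᵢ), where nᵢ is the stratum total.
Stratum 1 (≤ High school): n = 394; a·d/n = 4·230/394 = 2.3350; b·c/n = 137·23/394 = 7.9975
Stratum 2 (Some college): n = 409; a·d/n = 7·125/409 = 2.1394; b·c/n = 254·23/409 = 14.2836
Stratum 3 (≥ Bachelor's): n = 474; a·d/n = 20·274/474 = 11.5612; b·c/n = 84·96/474 = 17.0127
OR_MH = (2.3350 + 2.1394 + 11.5612) / (7.9975 + 14.2836 + 17.0127) = 16.0356 / 39.2937 = 0.40809

0.41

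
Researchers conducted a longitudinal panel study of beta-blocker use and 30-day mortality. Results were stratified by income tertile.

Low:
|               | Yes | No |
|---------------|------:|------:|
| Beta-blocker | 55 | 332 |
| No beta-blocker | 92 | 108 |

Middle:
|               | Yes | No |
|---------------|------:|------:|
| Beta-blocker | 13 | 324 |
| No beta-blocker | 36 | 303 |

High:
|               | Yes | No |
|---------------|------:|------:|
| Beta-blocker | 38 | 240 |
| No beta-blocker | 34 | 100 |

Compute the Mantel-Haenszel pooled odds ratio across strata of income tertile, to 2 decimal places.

OR_MH = Σ(aᵢdᵢ/nᵢ) / Σ(bᵢcᵢ/nᵢ), where nᵢ is the stratum total.
Stratum 1 (Low): n = 587; a·d/n = 55·108/587 = 10.1193; b·c/n = 332·92/587 = 52.0341
Stratum 2 (Middle): n = 676; a·d/n = 13·303/676 = 5.8269; b·c/n = 324·36/676 = 17.2544
Stratum 3 (High): n = 412; a·d/n = 38·100/412 = 9.2233; b·c/n = 240·34/412 = 19.8058
OR_MH = (10.1193 + 5.8269 + 9.2233) / (52.0341 + 17.2544 + 19.8058) = 25.1695 / 89.0943 = 0.28250

0.28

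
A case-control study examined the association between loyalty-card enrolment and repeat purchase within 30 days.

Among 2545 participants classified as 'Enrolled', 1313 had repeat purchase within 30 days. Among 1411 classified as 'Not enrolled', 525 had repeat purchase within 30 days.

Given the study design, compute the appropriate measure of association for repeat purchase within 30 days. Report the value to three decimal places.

1.799

From the description: a = 1313, b = 1232, c = 525, d = 886.
This is a case-control study: participants were sampled on outcome status, so risks in the source population cannot be estimated directly — relative risk is not valid here. The odds ratio is the appropriate measure.
OR = (a·d)/(b·c) = (1313 × 886) / (1232 × 525) = 1163318 / 646800 = 1.79857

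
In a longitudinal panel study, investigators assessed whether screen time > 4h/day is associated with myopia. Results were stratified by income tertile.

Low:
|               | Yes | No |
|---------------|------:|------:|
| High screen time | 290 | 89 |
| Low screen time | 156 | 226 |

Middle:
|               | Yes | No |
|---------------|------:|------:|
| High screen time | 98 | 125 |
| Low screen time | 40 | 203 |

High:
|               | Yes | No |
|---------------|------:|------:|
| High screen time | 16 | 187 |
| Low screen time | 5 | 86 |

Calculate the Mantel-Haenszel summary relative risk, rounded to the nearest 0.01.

2.01

RR_MH = Σ(aᵢ·n₀ᵢ/nᵢ) / Σ(cᵢ·n₁ᵢ/nᵢ), with n₁ᵢ = aᵢ+bᵢ (exposed), n₀ᵢ = cᵢ+dᵢ (unexposed), nᵢ = n₁ᵢ+n₀ᵢ.
Stratum 1 (Low): n₁ = 379, n₀ = 382, n = 761; a·n₀/n = 290·382/761 = 145.5716; c·n₁/n = 156·379/761 = 77.6925
Stratum 2 (Middle): n₁ = 223, n₀ = 243, n = 466; a·n₀/n = 98·243/466 = 51.1030; c·n₁/n = 40·223/466 = 19.1416
Stratum 3 (High): n₁ = 203, n₀ = 91, n = 294; a·n₀/n = 16·91/294 = 4.9524; c·n₁/n = 5·203/294 = 3.4524
RR_MH = (145.5716 + 51.1030 + 4.9524) / (77.6925 + 19.1416 + 3.4524) = 201.6270 / 100.2865 = 2.01051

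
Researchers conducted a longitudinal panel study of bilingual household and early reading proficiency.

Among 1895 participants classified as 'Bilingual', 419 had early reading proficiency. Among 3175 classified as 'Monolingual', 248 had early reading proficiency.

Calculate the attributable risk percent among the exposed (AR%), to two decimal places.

From the description: a = 419, b = 1476, c = 248, d = 2927.
Risk in exposed = 419/1895 = 0.22111; risk in unexposed = 248/3175 = 0.07811.
RR = 0.22111/0.07811 = 2.83072
AR% = (RR − 1)/RR × 100 = (2.83072 − 1)/2.83072 × 100 = 64.6733%

64.67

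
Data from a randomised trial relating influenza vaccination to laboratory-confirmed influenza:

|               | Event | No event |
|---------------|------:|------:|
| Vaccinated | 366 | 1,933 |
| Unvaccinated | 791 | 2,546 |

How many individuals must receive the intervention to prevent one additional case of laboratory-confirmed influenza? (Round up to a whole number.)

Risk in treated group = 366/2299 = 0.15920; risk in control = 791/3337 = 0.23704.
Absolute risk reduction = 0.23704 − 0.15920 = 0.07784
NNT = 1 / ARR = 1 / 0.07784 = 12.847 → round up → 13

13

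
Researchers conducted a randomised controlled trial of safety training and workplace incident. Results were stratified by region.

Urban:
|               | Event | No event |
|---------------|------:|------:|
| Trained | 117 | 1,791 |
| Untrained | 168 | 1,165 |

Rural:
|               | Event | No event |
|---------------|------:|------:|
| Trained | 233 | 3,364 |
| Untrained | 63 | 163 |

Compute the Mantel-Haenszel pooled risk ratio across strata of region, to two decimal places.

RR_MH = Σ(aᵢ·n₀ᵢ/nᵢ) / Σ(cᵢ·n₁ᵢ/nᵢ), with n₁ᵢ = aᵢ+bᵢ (exposed), n₀ᵢ = cᵢ+dᵢ (unexposed), nᵢ = n₁ᵢ+n₀ᵢ.
Stratum 1 (Urban): n₁ = 1908, n₀ = 1333, n = 3241; a·n₀/n = 117·1333/3241 = 48.1213; c·n₁/n = 168·1908/3241 = 98.9028
Stratum 2 (Rural): n₁ = 3597, n₀ = 226, n = 3823; a·n₀/n = 233·226/3823 = 13.7740; c·n₁/n = 63·3597/3823 = 59.2757
RR_MH = (48.1213 + 13.7740) / (98.9028 + 59.2757) = 61.8953 / 158.1785 = 0.39130

0.39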